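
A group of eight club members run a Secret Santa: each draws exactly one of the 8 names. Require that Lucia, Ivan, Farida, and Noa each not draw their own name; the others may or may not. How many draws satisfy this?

Inclusion-exclusion on the 4 forbidden self-matches:
Σ_{j=0}^{4} (-1)^j C(4,j)(8-j)!
= C(4,0)·8! - C(4,1)·7! + C(4,2)·6! - C(4,3)·5! + C(4,4)·4!
= 40320 - 20160 + 4320 - 480 + 24
= 24024

24024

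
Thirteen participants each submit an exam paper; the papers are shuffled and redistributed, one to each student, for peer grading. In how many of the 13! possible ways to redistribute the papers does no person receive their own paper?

Use !n = n·!(n-1) + (-1)^n.
!13 = 13·176214841 - 1 = 2290792932

2290792932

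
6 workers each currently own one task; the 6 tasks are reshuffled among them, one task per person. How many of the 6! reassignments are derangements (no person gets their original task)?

265

!6 is the nearest integer to 6!/e.
6! = 720, and 720/e ≈ 264.87, so !6 = 265.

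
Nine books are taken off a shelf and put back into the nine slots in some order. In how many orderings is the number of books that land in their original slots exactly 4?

5544

Choose which 4 of the 9 are fixed: C(9,4) = 126.
The remaining 5 must be deranged: !5 = 44.
Total: 126 × 44 = 5544.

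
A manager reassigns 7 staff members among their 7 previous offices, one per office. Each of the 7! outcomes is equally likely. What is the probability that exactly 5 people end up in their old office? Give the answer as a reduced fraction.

Favorable outcomes: C(7,5)·!2 = 21·1 = 21.
Total outcomes: 7! = 5040.
Probability = 21/5040 = 1/240.

1/240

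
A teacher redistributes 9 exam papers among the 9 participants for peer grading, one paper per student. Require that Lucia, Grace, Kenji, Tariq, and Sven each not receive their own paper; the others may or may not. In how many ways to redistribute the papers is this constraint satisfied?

Let A_j be the event that the j-th constrained one is fixed. By inclusion-exclusion over the 5 events:
Σ_{j=0}^{5} (-1)^j C(5,j)(9-j)!
= C(5,0)·9! - C(5,1)·8! + C(5,2)·7! - C(5,3)·6! + C(5,4)·5! - C(5,5)·4!
= 362880 - 201600 + 50400 - 7200 + 600 - 24
= 205056

205056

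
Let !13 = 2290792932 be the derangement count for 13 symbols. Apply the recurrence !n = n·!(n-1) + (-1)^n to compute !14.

32071101049

!14 = 14·2290792932 + 1 = 32071101049.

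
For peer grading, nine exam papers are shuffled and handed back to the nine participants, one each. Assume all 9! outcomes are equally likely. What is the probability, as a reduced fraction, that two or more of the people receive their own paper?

95887/362880

Favorable outcomes: Σ_{i≥2} C(9,i)·!(9-i) = 36·1854 + 84·265 + 126·44 + 126·9 + 84·2 + 36·1 + 9·0 + 1·1 = 95887.
Total outcomes: 9! = 362880.
Probability = 95887/362880 = 95887/362880.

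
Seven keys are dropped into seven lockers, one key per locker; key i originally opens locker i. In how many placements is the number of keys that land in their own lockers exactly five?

21

Pick the 5 fixed positions: C(7,5) = 21 ways.
The other 2 form a derangement: !2 = 1.
Total: 21 × 1 = 21.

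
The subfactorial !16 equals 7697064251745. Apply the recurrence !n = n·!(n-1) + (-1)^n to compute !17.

130850092279664

!17 = 17·7697064251745 - 1 = 130850092279664.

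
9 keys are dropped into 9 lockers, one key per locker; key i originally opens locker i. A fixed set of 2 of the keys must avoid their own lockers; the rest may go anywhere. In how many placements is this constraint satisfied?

Let A_j be the event that the j-th constrained one is fixed. By inclusion-exclusion over the 2 events:
Σ_{j=0}^{2} (-1)^j C(2,j)(9-j)!
= C(2,0)·9! - C(2,1)·8! + C(2,2)·7!
= 362880 - 80640 + 5040
= 287280

287280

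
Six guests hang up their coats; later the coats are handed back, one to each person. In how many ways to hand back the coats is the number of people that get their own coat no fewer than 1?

455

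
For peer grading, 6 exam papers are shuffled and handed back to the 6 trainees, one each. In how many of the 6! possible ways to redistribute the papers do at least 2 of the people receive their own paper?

Sum C(6,i)·!(6-i) for i = 2..6:
  i=2: C(6,2)·!4 = 15·9 = 135
  i=3: C(6,3)·!3 = 20·2 = 40
  i=4: C(6,4)·!2 = 15·1 = 15
  i=5: C(6,5)·!1 = 6·0 = 0
  i=6: C(6,6)·!0 = 1·1 = 1
Total = 191.

191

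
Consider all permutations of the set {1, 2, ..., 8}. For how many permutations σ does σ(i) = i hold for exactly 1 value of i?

Pick the single fixed position: C(8,1) = 8 ways.
The remaining 7 must be deranged: !7 = 1854.
Total: 8 × 1854 = 14832.

14832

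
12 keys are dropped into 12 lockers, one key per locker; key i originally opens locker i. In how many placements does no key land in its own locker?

The subfactorial !12 = [12!/e] (nearest integer).
12! = 479001600, and 479001600/e ≈ 176214840.93, so !12 = 176214841.

176214841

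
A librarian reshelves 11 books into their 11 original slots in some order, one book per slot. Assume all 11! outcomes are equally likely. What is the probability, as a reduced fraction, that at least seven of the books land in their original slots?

Favorable outcomes: Σ_{i≥7} C(11,i)·!(11-i) = 330·9 + 165·2 + 55·1 + 11·0 + 1·1 = 3356.
Total outcomes: 11! = 39916800.
Probability = 3356/39916800 = 839/9979200.

839/9979200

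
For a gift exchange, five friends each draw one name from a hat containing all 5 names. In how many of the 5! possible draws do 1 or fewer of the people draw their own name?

Sum C(5,i)·!(5-i) for i = 0..1:
  i=0: C(5,0)·!5 = 1·44 = 44
  i=1: C(5,1)·!4 = 5·9 = 45
Total = 89.

89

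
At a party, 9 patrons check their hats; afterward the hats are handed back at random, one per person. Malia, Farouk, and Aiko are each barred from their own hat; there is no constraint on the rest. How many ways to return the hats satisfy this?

256320

Inclusion-exclusion on the 3 forbidden self-matches:
Σ_{j=0}^{3} (-1)^j C(3,j)(9-j)!
= C(3,0)·9! - C(3,1)·8! + C(3,2)·7! - C(3,3)·6!
= 362880 - 120960 + 15120 - 720
= 256320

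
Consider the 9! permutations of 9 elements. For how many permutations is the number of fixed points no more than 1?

Sum C(9,i)·!(9-i) for i = 0..1:
  i=0: C(9,0)·!9 = 1·133496 = 133496
  i=1: C(9,1)·!8 = 9·14833 = 133497
Total = 266993.

266993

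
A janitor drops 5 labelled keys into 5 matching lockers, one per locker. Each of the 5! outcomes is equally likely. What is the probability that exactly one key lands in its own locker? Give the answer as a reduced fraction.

3/8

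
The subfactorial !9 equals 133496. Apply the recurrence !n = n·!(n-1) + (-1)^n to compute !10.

1334961

!10 = 10·133496 + 1 = 1334961.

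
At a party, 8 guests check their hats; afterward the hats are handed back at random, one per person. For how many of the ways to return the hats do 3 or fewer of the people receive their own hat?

39549

Sum C(8,i)·!(8-i) for i = 0..3:
  i=0: C(8,0)·!8 = 1·14833 = 14833
  i=1: C(8,1)·!7 = 8·1854 = 14832
  i=2: C(8,2)·!6 = 28·265 = 7420
  i=3: C(8,3)·!5 = 56·44 = 2464
Total = 39549.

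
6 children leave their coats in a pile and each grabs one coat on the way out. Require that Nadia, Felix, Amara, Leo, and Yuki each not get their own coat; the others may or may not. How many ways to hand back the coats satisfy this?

Inclusion-exclusion on the 5 forbidden self-matches:
Σ_{j=0}^{5} (-1)^j C(5,j)(6-j)!
= C(5,0)·6! - C(5,1)·5! + C(5,2)·4! - C(5,3)·3! + C(5,4)·2! - C(5,5)·1!
= 720 - 600 + 240 - 60 + 10 - 1
= 309

309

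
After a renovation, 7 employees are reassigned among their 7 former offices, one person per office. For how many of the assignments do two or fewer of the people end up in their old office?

Sum C(7,i)·!(7-i) for i = 0..2:
  i=0: C(7,0)·!7 = 1·1854 = 1854
  i=1: C(7,1)·!6 = 7·265 = 1855
  i=2: C(7,2)·!5 = 21·44 = 924
Total = 4633.

4633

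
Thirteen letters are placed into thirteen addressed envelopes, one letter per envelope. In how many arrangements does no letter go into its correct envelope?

!13 is the nearest integer to 13!/e.
13! = 6227020800, and 6227020800/e ≈ 2290792932.07, so !13 = 2290792932.

2290792932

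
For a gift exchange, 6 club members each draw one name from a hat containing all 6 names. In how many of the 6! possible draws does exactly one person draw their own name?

Choose which one of the 6 is fixed: C(6,1) = 6.
The remaining 5 must be deranged: !5 = 44.
Total: 6 × 44 = 264.

264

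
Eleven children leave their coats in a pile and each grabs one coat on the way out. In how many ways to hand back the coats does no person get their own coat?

The subfactorial !11 = [11!/e] (nearest integer).
11! = 39916800, and 39916800/e ≈ 14684570.08, so !11 = 14684570.

14684570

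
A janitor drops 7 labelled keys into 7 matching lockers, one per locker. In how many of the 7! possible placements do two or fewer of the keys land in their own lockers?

4633

Sum C(7,i)·!(7-i) for i = 0..2:
  i=0: C(7,0)·!7 = 1·1854 = 1854
  i=1: C(7,1)·!6 = 7·265 = 1855
  i=2: C(7,2)·!5 = 21·44 = 924
Total = 4633.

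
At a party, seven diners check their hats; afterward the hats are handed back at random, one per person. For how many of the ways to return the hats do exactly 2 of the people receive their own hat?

924

Pick the 2 fixed positions: C(7,2) = 21 ways.
The other 5 form a derangement: !5 = 44.
Total: 21 × 44 = 924.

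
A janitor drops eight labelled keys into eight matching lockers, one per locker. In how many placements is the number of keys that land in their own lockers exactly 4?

630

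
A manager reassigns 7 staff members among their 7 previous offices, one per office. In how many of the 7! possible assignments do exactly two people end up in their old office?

Choose which 2 of the 7 are fixed: C(7,2) = 21.
The other 5 form a derangement: !5 = 44.
Total: 21 × 44 = 924.

924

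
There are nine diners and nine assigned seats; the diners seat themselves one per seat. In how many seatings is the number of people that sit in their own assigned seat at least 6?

205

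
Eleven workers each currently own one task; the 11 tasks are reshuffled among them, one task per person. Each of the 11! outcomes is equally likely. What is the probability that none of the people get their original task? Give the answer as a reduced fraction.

Favorable outcomes: !11 = 14684570.
Total outcomes: 11! = 39916800.
Probability = 14684570/39916800 = 1468457/3991680.

1468457/3991680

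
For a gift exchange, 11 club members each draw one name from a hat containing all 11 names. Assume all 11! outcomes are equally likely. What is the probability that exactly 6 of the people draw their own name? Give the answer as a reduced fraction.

11/21600

Favorable outcomes: C(11,6)·!5 = 462·44 = 20328.
Total outcomes: 11! = 39916800.
Probability = 20328/39916800 = 11/21600.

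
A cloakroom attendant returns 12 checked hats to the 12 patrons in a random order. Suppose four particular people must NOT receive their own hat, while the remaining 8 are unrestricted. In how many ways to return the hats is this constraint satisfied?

339696000

Inclusion-exclusion on the 4 forbidden self-matches:
Σ_{j=0}^{4} (-1)^j C(4,j)(12-j)!
= C(4,0)·12! - C(4,1)·11! + C(4,2)·10! - C(4,3)·9! + C(4,4)·8!
= 479001600 - 159667200 + 21772800 - 1451520 + 40320
= 339696000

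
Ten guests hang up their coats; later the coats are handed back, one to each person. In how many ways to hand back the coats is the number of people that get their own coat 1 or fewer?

2669921

# with exactly i fixed is C(10,i)·!(10-i); sum over i=0..1:
  i=0: C(10,0)·!10 = 1·1334961 = 1334961
  i=1: C(10,1)·!9 = 10·133496 = 1334960
Total = 2669921.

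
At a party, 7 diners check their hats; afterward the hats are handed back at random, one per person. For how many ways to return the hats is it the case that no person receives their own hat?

1854

!7 = 7! · Σ_{k=0}^{7} (-1)^k/k!
= 7! - 7!/1! + 7!/2! - 7!/3! + 7!/4! - 7!/5! + 7!/6! - 7!/7!
= 5040 - 5040 + 2520 - 840 + 210 - 42 + 7 - 1
= 1854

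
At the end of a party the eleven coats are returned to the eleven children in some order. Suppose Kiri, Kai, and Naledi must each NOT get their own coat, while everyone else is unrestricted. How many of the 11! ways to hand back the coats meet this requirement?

Inclusion-exclusion on the 3 forbidden self-matches:
Σ_{j=0}^{3} (-1)^j C(3,j)(11-j)!
= C(3,0)·11! - C(3,1)·10! + C(3,2)·9! - C(3,3)·8!
= 39916800 - 10886400 + 1088640 - 40320
= 30078720

30078720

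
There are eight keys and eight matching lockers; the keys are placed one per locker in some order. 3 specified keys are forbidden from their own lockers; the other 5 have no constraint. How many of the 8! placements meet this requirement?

Let A_j be the event that the j-th constrained one is fixed. By inclusion-exclusion over the 3 events:
Σ_{j=0}^{3} (-1)^j C(3,j)(8-j)!
= C(3,0)·8! - C(3,1)·7! + C(3,2)·6! - C(3,3)·5!
= 40320 - 15120 + 2160 - 120
= 27240

27240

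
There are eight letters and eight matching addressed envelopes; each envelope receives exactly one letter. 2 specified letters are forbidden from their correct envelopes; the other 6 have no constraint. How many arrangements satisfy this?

30960

Inclusion-exclusion on the 2 forbidden self-matches:
Σ_{j=0}^{2} (-1)^j C(2,j)(8-j)!
= C(2,0)·8! - C(2,1)·7! + C(2,2)·6!
= 40320 - 10080 + 720
= 30960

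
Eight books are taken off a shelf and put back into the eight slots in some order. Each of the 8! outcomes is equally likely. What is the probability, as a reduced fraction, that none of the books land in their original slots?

Favorable outcomes: !8 = 14833.
Total outcomes: 8! = 40320.
Probability = 14833/40320 = 2119/5760.

2119/5760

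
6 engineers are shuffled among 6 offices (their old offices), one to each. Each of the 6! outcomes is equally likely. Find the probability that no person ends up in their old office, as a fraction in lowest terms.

53/144

Favorable outcomes: !6 = 265.
Total outcomes: 6! = 720.
Probability = 265/720 = 53/144.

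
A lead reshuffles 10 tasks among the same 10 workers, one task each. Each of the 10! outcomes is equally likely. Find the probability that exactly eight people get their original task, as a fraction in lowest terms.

Favorable outcomes: C(10,8)·!2 = 45·1 = 45.
Total outcomes: 10! = 3628800.
Probability = 45/3628800 = 1/80640.

1/80640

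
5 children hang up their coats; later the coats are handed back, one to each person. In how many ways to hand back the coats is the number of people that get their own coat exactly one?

45

Choose which one of the 5 is fixed: C(5,1) = 5.
The remaining 4 must be deranged: !4 = 9.
Total: 5 × 9 = 45.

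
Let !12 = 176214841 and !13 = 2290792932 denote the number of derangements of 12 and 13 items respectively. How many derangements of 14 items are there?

!14 = (14-1)·(!13 + !12) = 13·(2290792932 + 176214841) = 13·2467007773 = 32071101049.

32071101049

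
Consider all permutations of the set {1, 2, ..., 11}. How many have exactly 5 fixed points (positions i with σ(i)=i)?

122430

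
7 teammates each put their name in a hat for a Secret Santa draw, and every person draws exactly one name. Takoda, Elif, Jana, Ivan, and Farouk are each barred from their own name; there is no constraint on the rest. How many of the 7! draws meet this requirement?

Let A_j be the event that the j-th constrained one is fixed. By inclusion-exclusion over the 5 events:
Σ_{j=0}^{5} (-1)^j C(5,j)(7-j)!
= C(5,0)·7! - C(5,1)·6! + C(5,2)·5! - C(5,3)·4! + C(5,4)·3! - C(5,5)·2!
= 5040 - 3600 + 1200 - 240 + 30 - 2
= 2428

2428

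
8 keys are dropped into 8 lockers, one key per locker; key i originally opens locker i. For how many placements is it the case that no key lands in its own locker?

Use !n = n·!(n-1) + (-1)^n.
!8 = 8·1854 + 1 = 14833

14833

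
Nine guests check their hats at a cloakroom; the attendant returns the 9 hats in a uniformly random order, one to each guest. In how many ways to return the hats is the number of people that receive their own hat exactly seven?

Pick the 7 fixed positions: C(9,7) = 36 ways.
The remaining 2 must be deranged: !2 = 1.
Total: 36 × 1 = 36.

36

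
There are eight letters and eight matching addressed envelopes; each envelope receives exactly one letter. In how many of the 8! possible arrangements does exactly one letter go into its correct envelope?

Pick the single fixed position: C(8,1) = 8 ways.
The remaining 7 must be deranged: !7 = 1854.
Total: 8 × 1854 = 14832.

14832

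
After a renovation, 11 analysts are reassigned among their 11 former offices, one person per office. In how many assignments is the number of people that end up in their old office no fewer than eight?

386

Sum C(11,i)·!(11-i) for i = 8..11:
  i=8: C(11,8)·!3 = 165·2 = 330
  i=9: C(11,9)·!2 = 55·1 = 55
  i=10: C(11,10)·!1 = 11·0 = 0
  i=11: C(11,11)·!0 = 1·1 = 1
Total = 386.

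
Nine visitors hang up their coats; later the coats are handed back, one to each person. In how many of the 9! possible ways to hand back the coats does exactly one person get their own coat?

133497

Pick the single fixed position: C(9,1) = 9 ways.
The remaining 8 must be deranged: !8 = 14833.
Total: 9 × 14833 = 133497.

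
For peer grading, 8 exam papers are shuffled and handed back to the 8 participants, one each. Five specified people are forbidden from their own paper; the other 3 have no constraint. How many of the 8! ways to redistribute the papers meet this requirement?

21234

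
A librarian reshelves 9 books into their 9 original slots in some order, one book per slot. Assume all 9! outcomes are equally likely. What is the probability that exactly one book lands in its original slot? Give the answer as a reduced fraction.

2119/5760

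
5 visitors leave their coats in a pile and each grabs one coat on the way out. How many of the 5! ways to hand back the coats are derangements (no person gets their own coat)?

44

The number of derangements of 5 is !5 = Σ_{k=0}^{5} (-1)^k·5!/k!
= 5! - 5!/1! + 5!/2! - 5!/3! + 5!/4! - 5!/5!
= 120 - 120 + 60 - 20 + 5 - 1
= 44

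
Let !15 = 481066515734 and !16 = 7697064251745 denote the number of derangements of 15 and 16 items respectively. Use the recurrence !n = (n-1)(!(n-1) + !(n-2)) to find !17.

130850092279664

!17 = (17-1)·(!16 + !15) = 16·(7697064251745 + 481066515734) = 16·8178130767479 = 130850092279664.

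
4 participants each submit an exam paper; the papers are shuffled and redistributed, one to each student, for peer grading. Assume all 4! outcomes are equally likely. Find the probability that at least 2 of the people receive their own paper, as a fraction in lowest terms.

7/24

Favorable outcomes: Σ_{i≥2} C(4,i)·!(4-i) = 6·1 + 4·0 + 1·1 = 7.
Total outcomes: 4! = 24.
Probability = 7/24 = 7/24.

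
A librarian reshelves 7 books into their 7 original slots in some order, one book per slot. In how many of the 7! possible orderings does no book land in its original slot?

1854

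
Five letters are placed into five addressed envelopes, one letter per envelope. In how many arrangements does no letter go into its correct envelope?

!5 is the nearest integer to 5!/e.
5! = 120, and 120/e ≈ 44.15, so !5 = 44.

44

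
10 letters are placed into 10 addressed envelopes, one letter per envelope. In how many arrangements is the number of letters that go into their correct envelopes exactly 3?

Pick the 3 fixed positions: C(10,3) = 120 ways.
The remaining 7 must be deranged: !7 = 1854.
Total: 120 × 1854 = 222480.

222480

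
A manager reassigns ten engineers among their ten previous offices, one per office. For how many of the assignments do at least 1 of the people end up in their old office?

# with exactly i fixed is C(10,i)·!(10-i); sum over i=1..10:
  i=1: C(10,1)·!9 = 10·133496 = 1334960
  i=2: C(10,2)·!8 = 45·14833 = 667485
  i=3: C(10,3)·!7 = 120·1854 = 222480
  i=4: C(10,4)·!6 = 210·265 = 55650
  i=5: C(10,5)·!5 = 252·44 = 11088
  i=6: C(10,6)·!4 = 210·9 = 1890
  i=7: C(10,7)·!3 = 120·2 = 240
  i=8: C(10,8)·!2 = 45·1 = 45
  i=9: C(10,9)·!1 = 10·0 = 0
  i=10: C(10,10)·!0 = 1·1 = 1
Total = 2293839.

2293839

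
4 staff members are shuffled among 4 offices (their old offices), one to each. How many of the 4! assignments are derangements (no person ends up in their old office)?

9

Recurrence: !4 = 3·(!3 + !2).
!4 = 3·(2 + 1) = 3·3 = 9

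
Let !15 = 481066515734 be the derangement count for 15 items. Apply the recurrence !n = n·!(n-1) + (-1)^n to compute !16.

7697064251745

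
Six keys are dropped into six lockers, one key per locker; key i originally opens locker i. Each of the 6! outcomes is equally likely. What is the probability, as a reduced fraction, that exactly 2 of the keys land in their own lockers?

Favorable outcomes: C(6,2)·!4 = 15·9 = 135.
Total outcomes: 6! = 720.
Probability = 135/720 = 3/16.

3/16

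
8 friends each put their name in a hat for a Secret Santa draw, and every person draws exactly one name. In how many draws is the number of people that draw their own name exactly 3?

Choose which 3 of the 8 are fixed: C(8,3) = 56.
The other 5 form a derangement: !5 = 44.
Total: 56 × 44 = 2464.

2464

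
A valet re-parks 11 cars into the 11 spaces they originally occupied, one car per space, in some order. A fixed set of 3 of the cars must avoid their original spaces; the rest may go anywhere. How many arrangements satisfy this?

30078720

Inclusion-exclusion on the 3 forbidden self-matches:
Σ_{j=0}^{3} (-1)^j C(3,j)(11-j)!
= C(3,0)·11! - C(3,1)·10! + C(3,2)·9! - C(3,3)·8!
= 39916800 - 10886400 + 1088640 - 40320
= 30078720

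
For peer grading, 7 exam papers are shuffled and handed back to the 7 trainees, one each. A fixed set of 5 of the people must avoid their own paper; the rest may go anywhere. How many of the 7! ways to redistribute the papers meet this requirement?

2428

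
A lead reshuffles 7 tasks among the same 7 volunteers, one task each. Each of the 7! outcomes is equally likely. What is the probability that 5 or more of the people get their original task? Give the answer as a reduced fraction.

11/2520

Favorable outcomes: Σ_{i≥5} C(7,i)·!(7-i) = 21·1 + 7·0 + 1·1 = 22.
Total outcomes: 7! = 5040.
Probability = 22/5040 = 11/2520.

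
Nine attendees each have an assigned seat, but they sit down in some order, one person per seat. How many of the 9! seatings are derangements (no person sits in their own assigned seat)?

133496

The number of derangements of 9 is !9 = Σ_{k=0}^{9} (-1)^k·9!/k!
= 9! - 9!/1! + 9!/2! - 9!/3! + 9!/4! - 9!/5! + 9!/6! - 9!/7! + 9!/8! - 9!/9!
= 362880 - 362880 + 181440 - 60480 + 15120 - 3024 + 504 - 72 + 9 - 1
= 133496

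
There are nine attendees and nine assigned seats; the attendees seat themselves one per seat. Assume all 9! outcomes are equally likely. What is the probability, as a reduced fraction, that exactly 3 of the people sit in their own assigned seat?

53/864

Favorable outcomes: C(9,3)·!6 = 84·265 = 22260.
Total outcomes: 9! = 362880.
Probability = 22260/362880 = 53/864.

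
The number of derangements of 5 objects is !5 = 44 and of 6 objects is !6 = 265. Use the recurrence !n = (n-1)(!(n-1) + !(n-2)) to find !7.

!7 = (7-1)·(!6 + !5) = 6·(265 + 44) = 6·309 = 1854.

1854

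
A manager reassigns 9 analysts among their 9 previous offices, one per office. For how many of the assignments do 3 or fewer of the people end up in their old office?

355997

# with exactly i fixed is C(9,i)·!(9-i); sum over i=0..3:
  i=0: C(9,0)·!9 = 1·133496 = 133496
  i=1: C(9,1)·!8 = 9·14833 = 133497
  i=2: C(9,2)·!7 = 36·1854 = 66744
  i=3: C(9,3)·!6 = 84·265 = 22260
Total = 355997.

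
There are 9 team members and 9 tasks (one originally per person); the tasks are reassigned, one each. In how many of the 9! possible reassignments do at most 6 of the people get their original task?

# with exactly i fixed is C(9,i)·!(9-i); sum over i=0..6:
  i=0: C(9,0)·!9 = 1·133496 = 133496
  i=1: C(9,1)·!8 = 9·14833 = 133497
  i=2: C(9,2)·!7 = 36·1854 = 66744
  i=3: C(9,3)·!6 = 84·265 = 22260
  i=4: C(9,4)·!5 = 126·44 = 5544
  i=5: C(9,5)·!4 = 126·9 = 1134
  i=6: C(9,6)·!3 = 84·2 = 168
Total = 362843.

362843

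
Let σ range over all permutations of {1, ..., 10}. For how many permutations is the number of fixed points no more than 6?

# with exactly i fixed is C(10,i)·!(10-i); sum over i=0..6:
  i=0: C(10,0)·!10 = 1·1334961 = 1334961
  i=1: C(10,1)·!9 = 10·133496 = 1334960
  i=2: C(10,2)·!8 = 45·14833 = 667485
  i=3: C(10,3)·!7 = 120·1854 = 222480
  i=4: C(10,4)·!6 = 210·265 = 55650
  i=5: C(10,5)·!5 = 252·44 = 11088
  i=6: C(10,6)·!4 = 210·9 = 1890
Total = 3628514.

3628514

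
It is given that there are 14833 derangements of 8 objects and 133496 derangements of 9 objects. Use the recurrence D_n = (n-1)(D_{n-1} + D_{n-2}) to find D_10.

1334961

D_10 = (10-1)·(D_9 + D_8) = 9·(133496 + 14833) = 9·148329 = 1334961.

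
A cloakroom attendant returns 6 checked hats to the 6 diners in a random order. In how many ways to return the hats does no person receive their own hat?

265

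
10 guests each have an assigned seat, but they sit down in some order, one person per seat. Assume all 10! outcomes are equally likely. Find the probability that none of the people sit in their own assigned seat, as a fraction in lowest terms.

Favorable outcomes: !10 = 1334961.
Total outcomes: 10! = 3628800.
Probability = 1334961/3628800 = 16481/44800.

16481/44800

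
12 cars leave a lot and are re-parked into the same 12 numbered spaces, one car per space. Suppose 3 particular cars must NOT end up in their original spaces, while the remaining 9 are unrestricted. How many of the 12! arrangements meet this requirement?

Let A_j be the event that the j-th constrained one is fixed. By inclusion-exclusion over the 3 events:
Σ_{j=0}^{3} (-1)^j C(3,j)(12-j)!
= C(3,0)·12! - C(3,1)·11! + C(3,2)·10! - C(3,3)·9!
= 479001600 - 119750400 + 10886400 - 362880
= 369774720

369774720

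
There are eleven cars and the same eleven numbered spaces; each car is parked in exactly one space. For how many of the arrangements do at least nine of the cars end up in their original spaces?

56

Sum C(11,i)·!(11-i) for i = 9..11:
  i=9: C(11,9)·!2 = 55·1 = 55
  i=10: C(11,10)·!1 = 11·0 = 0
  i=11: C(11,11)·!0 = 1·1 = 1
Total = 56.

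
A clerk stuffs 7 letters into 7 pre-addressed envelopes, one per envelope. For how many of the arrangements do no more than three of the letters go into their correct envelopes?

4948

Sum C(7,i)·!(7-i) for i = 0..3:
  i=0: C(7,0)·!7 = 1·1854 = 1854
  i=1: C(7,1)·!6 = 7·265 = 1855
  i=2: C(7,2)·!5 = 21·44 = 924
  i=3: C(7,3)·!4 = 35·9 = 315
Total = 4948.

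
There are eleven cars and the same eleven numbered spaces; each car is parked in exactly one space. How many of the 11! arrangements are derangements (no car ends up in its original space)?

The number of derangements of 11 is !11 = Σ_{k=0}^{11} (-1)^k·11!/k!
= 11! - 11!/1! + 11!/2! - 11!/3! + 11!/4! - 11!/5! + 11!/6! - 11!/7! + 11!/8! - 11!/9! + 11!/10! - 11!/11!
= 39916800 - 39916800 + 19958400 - 6652800 + 1663200 - 332640 + 55440 - 7920 + 990 - 110 + 11 - 1
= 14684570

14684570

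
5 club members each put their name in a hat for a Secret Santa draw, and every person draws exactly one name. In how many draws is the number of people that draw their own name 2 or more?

31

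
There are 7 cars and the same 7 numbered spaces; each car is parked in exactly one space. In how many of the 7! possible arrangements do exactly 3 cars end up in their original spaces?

Pick the 3 fixed positions: C(7,3) = 35 ways.
The remaining 4 must be deranged: !4 = 9.
Total: 35 × 9 = 315.

315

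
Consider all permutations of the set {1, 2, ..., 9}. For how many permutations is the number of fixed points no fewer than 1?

# with exactly i fixed is C(9,i)·!(9-i); sum over i=1..9:
  i=1: C(9,1)·!8 = 9·14833 = 133497
  i=2: C(9,2)·!7 = 36·1854 = 66744
  i=3: C(9,3)·!6 = 84·265 = 22260
  i=4: C(9,4)·!5 = 126·44 = 5544
  i=5: C(9,5)·!4 = 126·9 = 1134
  i=6: C(9,6)·!3 = 84·2 = 168
  i=7: C(9,7)·!2 = 36·1 = 36
  i=8: C(9,8)·!1 = 9·0 = 0
  i=9: C(9,9)·!0 = 1·1 = 1
Total = 229384.

229384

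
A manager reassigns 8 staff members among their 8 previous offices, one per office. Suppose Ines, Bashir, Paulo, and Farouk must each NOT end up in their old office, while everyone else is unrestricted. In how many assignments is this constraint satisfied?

24024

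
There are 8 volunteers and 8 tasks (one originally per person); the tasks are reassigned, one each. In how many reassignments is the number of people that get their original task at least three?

# with exactly i fixed is C(8,i)·!(8-i); sum over i=3..8:
  i=3: C(8,3)·!5 = 56·44 = 2464
  i=4: C(8,4)·!4 = 70·9 = 630
  i=5: C(8,5)·!3 = 56·2 = 112
  i=6: C(8,6)·!2 = 28·1 = 28
  i=7: C(8,7)·!1 = 8·0 = 0
  i=8: C(8,8)·!0 = 1·1 = 1
Total = 3235.

3235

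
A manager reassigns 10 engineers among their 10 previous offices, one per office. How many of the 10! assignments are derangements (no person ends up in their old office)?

The subfactorial !10 = [10!/e] (nearest integer).
10! = 3628800, and 3628800/e ≈ 1334960.92, so !10 = 1334961.

1334961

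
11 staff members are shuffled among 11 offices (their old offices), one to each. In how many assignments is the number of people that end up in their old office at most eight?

39916744

Sum C(11,i)·!(11-i) for i = 0..8:
  i=0: C(11,0)·!11 = 1·14684570 = 14684570
  i=1: C(11,1)·!10 = 11·1334961 = 14684571
  i=2: C(11,2)·!9 = 55·133496 = 7342280
  i=3: C(11,3)·!8 = 165·14833 = 2447445
  i=4: C(11,4)·!7 = 330·1854 = 611820
  i=5: C(11,5)·!6 = 462·265 = 122430
  i=6: C(11,6)·!5 = 462·44 = 20328
  i=7: C(11,7)·!4 = 330·9 = 2970
  i=8: C(11,8)·!3 = 165·2 = 330
Total = 39916744.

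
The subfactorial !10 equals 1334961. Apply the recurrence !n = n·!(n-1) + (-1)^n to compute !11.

!11 = 11·1334961 - 1 = 14684570.

14684570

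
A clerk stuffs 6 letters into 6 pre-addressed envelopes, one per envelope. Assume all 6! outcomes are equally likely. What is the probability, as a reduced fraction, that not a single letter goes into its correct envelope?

53/144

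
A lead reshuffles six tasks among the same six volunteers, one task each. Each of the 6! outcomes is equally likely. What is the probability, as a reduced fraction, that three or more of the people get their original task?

7/90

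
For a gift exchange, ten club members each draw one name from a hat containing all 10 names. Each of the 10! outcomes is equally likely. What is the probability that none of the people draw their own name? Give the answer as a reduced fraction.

16481/44800

Favorable outcomes: !10 = 1334961.
Total outcomes: 10! = 3628800.
Probability = 1334961/3628800 = 16481/44800.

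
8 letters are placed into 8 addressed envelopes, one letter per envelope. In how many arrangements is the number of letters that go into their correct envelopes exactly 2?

7420

Choose which 2 of the 8 are fixed: C(8,2) = 28.
The remaining 6 must be deranged: !6 = 265.
Total: 28 × 265 = 7420.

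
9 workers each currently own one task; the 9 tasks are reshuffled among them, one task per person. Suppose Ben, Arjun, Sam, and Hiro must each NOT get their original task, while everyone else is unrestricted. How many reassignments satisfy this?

229080

Let A_j be the event that the j-th constrained one is fixed. By inclusion-exclusion over the 4 events:
Σ_{j=0}^{4} (-1)^j C(4,j)(9-j)!
= C(4,0)·9! - C(4,1)·8! + C(4,2)·7! - C(4,3)·6! + C(4,4)·5!
= 362880 - 161280 + 30240 - 2880 + 120
= 229080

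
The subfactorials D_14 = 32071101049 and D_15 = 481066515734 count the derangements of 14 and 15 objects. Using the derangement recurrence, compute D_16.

7697064251745

D_16 = (16-1)·(D_15 + D_14) = 15·(481066515734 + 32071101049) = 15·513137616783 = 7697064251745.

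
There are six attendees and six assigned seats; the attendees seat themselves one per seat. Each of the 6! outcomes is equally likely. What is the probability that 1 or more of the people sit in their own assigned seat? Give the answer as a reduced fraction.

91/144

Favorable outcomes: Σ_{i≥1} C(6,i)·!(6-i) = 6·44 + 15·9 + 20·2 + 15·1 + 6·0 + 1·1 = 455.
Total outcomes: 6! = 720.
Probability = 455/720 = 91/144.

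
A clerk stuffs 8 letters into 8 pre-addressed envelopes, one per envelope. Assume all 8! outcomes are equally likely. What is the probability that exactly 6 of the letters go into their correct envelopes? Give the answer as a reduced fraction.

Favorable outcomes: C(8,6)·!2 = 28·1 = 28.
Total outcomes: 8! = 40320.
Probability = 28/40320 = 1/1440.

1/1440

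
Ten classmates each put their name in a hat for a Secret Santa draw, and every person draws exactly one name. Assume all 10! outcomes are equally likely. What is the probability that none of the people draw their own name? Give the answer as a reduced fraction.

Favorable outcomes: !10 = 1334961.
Total outcomes: 10! = 3628800.
Probability = 1334961/3628800 = 16481/44800.

16481/44800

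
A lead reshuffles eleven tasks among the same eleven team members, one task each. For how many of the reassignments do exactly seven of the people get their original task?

2970

Pick the 7 fixed positions: C(11,7) = 330 ways.
The other 4 form a derangement: !4 = 9.
Total: 330 × 9 = 2970.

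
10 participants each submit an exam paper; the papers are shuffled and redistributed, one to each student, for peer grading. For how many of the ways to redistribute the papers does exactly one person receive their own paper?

1334960

Pick the single fixed position: C(10,1) = 10 ways.
The remaining 9 must be deranged: !9 = 133496.
Total: 10 × 133496 = 1334960.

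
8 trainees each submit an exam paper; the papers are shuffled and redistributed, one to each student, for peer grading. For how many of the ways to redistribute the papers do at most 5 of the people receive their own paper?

Sum C(8,i)·!(8-i) for i = 0..5:
  i=0: C(8,0)·!8 = 1·14833 = 14833
  i=1: C(8,1)·!7 = 8·1854 = 14832
  i=2: C(8,2)·!6 = 28·265 = 7420
  i=3: C(8,3)·!5 = 56·44 = 2464
  i=4: C(8,4)·!4 = 70·9 = 630
  i=5: C(8,5)·!3 = 56·2 = 112
Total = 40291.

40291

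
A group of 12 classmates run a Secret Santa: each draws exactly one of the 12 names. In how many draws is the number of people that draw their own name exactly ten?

Choose which 10 of the 12 are fixed: C(12,10) = 66.
The other 2 form a derangement: !2 = 1.
Total: 66 × 1 = 66.

66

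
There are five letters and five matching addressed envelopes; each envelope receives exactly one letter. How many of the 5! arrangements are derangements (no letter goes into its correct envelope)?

44

Recurrence: !5 = 5·!4 + (-1)^5.
!5 = 5·9 - 1 = 44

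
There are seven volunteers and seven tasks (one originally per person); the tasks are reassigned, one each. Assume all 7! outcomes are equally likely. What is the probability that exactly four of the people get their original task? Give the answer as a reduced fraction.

Favorable outcomes: C(7,4)·!3 = 35·2 = 70.
Total outcomes: 7! = 5040.
Probability = 70/5040 = 1/72.

1/72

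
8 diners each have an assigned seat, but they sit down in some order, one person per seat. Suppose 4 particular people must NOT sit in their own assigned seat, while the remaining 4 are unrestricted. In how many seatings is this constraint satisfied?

24024

Inclusion-exclusion on the 4 forbidden self-matches:
Σ_{j=0}^{4} (-1)^j C(4,j)(8-j)!
= C(4,0)·8! - C(4,1)·7! + C(4,2)·6! - C(4,3)·5! + C(4,4)·4!
= 40320 - 20160 + 4320 - 480 + 24
= 24024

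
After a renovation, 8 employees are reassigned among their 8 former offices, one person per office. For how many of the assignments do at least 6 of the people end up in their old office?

29

# with exactly i fixed is C(8,i)·!(8-i); sum over i=6..8:
  i=6: C(8,6)·!2 = 28·1 = 28
  i=7: C(8,7)·!1 = 8·0 = 0
  i=8: C(8,8)·!0 = 1·1 = 1
Total = 29.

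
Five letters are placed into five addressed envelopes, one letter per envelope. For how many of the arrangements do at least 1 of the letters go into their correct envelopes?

76

Sum C(5,i)·!(5-i) for i = 1..5:
  i=1: C(5,1)·!4 = 5·9 = 45
  i=2: C(5,2)·!3 = 10·2 = 20
  i=3: C(5,3)·!2 = 10·1 = 10
  i=4: C(5,4)·!1 = 5·0 = 0
  i=5: C(5,5)·!0 = 1·1 = 1
Total = 76.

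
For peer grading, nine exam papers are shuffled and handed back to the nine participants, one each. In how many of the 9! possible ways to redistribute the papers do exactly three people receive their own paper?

22260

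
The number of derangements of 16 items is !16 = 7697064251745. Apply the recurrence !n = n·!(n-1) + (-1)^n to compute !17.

!17 = 17·7697064251745 - 1 = 130850092279664.

130850092279664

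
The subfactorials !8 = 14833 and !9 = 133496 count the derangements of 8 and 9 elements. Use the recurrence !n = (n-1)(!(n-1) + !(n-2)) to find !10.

1334961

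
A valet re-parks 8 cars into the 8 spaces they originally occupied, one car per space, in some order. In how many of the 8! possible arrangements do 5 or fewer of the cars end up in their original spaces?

Sum C(8,i)·!(8-i) for i = 0..5:
  i=0: C(8,0)·!8 = 1·14833 = 14833
  i=1: C(8,1)·!7 = 8·1854 = 14832
  i=2: C(8,2)·!6 = 28·265 = 7420
  i=3: C(8,3)·!5 = 56·44 = 2464
  i=4: C(8,4)·!4 = 70·9 = 630
  i=5: C(8,5)·!3 = 56·2 = 112
Total = 40291.

40291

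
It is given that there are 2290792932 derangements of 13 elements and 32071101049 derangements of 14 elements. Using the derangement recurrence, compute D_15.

481066515734

D_15 = (15-1)·(D_14 + D_13) = 14·(32071101049 + 2290792932) = 14·34361893981 = 481066515734.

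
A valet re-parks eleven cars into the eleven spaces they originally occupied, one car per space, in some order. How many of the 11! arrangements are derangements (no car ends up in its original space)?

14684570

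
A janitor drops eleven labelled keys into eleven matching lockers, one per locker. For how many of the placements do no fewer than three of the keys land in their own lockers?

Sum C(11,i)·!(11-i) for i = 3..11:
  i=3: C(11,3)·!8 = 165·14833 = 2447445
  i=4: C(11,4)·!7 = 330·1854 = 611820
  i=5: C(11,5)·!6 = 462·265 = 122430
  i=6: C(11,6)·!5 = 462·44 = 20328
  i=7: C(11,7)·!4 = 330·9 = 2970
  i=8: C(11,8)·!3 = 165·2 = 330
  i=9: C(11,9)·!2 = 55·1 = 55
  i=10: C(11,10)·!1 = 11·0 = 0
  i=11: C(11,11)·!0 = 1·1 = 1
Total = 3205379.

3205379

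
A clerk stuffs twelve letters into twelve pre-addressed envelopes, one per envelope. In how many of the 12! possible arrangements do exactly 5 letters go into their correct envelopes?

Choose which 5 of the 12 are fixed: C(12,5) = 792.
The other 7 form a derangement: !7 = 1854.
Total: 792 × 1854 = 1468368.

1468368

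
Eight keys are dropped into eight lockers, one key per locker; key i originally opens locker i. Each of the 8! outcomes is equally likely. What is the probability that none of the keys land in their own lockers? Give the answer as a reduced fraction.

Favorable outcomes: !8 = 14833.
Total outcomes: 8! = 40320.
Probability = 14833/40320 = 2119/5760.

2119/5760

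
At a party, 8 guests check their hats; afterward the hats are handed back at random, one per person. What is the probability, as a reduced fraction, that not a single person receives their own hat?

2119/5760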